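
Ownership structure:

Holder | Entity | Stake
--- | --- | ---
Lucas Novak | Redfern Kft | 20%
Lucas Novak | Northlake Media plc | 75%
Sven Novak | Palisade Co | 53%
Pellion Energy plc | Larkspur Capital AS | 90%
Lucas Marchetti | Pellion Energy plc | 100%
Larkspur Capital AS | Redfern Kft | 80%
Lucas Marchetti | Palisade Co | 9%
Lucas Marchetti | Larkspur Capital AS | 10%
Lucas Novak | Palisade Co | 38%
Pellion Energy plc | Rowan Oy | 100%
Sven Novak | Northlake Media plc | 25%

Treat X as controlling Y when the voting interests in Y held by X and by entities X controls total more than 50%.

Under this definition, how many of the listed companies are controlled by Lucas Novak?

Lucas Novak holds 75% of Northlake, so Lucas Novak controls Northlake.
No other company's threshold is met.
Lucas Novak controls 1 company.

1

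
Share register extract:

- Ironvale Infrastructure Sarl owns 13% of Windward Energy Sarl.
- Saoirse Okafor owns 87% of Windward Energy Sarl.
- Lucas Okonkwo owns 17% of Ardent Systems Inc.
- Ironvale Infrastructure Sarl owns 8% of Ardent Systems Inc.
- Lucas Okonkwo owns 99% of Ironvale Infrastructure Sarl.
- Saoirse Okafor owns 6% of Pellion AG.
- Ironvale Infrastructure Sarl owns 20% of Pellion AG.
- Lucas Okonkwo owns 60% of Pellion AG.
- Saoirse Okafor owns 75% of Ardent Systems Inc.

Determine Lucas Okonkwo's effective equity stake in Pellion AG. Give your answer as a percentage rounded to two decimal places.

Lucas reaches Pellion along 2 paths.
Direct stake: 60% = 60%.
Via Ironvale: 99% × 20% = 19.8%.
Total: 60% + 19.8% = 79.8%.
Rounded: 79.80%.

79.80%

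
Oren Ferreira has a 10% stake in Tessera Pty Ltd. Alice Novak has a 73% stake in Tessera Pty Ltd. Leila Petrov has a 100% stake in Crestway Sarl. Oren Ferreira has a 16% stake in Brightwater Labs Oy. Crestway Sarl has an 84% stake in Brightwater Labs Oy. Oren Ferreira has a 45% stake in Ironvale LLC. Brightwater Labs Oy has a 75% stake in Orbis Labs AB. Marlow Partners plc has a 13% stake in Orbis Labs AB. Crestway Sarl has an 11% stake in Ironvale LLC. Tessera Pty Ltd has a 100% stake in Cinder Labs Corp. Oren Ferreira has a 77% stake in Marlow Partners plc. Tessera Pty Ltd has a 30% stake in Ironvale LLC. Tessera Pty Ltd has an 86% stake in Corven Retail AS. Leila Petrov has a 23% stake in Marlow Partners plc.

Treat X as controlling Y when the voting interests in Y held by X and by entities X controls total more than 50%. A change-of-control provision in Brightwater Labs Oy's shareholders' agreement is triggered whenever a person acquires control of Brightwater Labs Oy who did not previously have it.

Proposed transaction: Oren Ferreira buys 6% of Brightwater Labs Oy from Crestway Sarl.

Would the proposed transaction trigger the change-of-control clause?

The purchase adds only to Oren's holdings (Crestway's stake shrinks), so Oren is the only person who could newly come to control Brightwater.
Oren holds 77% of Marlow, so Oren controls Marlow.
In Brightwater, Oren's side holds only 16%, not > 50%.
So before the transaction, Oren does not control Brightwater.
After the purchase, Oren's direct stake in Brightwater rises to 16% + 6% = 22%, and Crestway's stake falls to 78%.
After the transaction, Oren's side holds 22% of Brightwater, not > 50%, so Oren still does not control Brightwater.
No new person acquires control, so the clause is not triggered.

No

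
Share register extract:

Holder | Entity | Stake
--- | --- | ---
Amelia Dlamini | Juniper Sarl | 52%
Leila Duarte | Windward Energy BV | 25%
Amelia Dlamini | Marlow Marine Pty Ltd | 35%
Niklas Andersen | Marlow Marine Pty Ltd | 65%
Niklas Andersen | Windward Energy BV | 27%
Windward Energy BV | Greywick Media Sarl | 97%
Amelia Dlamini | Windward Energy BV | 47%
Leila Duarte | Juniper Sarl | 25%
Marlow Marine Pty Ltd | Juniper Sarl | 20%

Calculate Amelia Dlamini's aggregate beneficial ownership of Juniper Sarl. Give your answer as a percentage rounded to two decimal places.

Amelia reaches Juniper along 2 paths.
Via Marlow: 35% × 20% = 7%.
Direct stake: 52% = 52%.
Total: 7% + 52% = 59%.
Rounded: 59.00%.

59.00%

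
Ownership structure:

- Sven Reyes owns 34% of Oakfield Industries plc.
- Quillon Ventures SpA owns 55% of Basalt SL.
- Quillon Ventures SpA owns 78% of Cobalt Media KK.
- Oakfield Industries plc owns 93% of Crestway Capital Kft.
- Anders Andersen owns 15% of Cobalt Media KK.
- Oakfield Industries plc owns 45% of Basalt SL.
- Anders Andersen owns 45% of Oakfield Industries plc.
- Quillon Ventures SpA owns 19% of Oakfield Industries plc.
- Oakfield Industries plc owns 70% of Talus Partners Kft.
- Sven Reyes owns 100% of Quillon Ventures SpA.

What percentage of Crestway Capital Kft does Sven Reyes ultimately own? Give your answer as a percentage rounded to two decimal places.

Sven reaches Crestway along 2 paths.
Via Oakfield: 34% × 93% = 31.62%.
Via Quillon → Oakfield: 100% × 19% × 93% = 17.67%.
Total: 31.62% + 17.67% = 49.29%.

49.29%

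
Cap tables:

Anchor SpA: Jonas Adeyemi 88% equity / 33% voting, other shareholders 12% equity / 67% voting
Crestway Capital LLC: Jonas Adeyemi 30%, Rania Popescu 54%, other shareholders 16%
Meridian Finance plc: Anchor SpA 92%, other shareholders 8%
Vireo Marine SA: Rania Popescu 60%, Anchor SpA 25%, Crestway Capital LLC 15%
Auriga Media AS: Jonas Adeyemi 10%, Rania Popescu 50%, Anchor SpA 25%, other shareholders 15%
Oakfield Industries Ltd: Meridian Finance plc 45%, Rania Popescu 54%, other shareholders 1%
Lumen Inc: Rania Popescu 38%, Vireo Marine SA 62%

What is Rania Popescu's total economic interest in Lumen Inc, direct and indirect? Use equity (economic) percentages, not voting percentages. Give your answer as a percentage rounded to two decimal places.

Rania reaches Lumen along 3 paths.
Direct stake: 38% = 38%.
Via Vireo: 60% × 62% = 37.2%.
Via Crestway → Vireo: 54% × 15% × 62% = 5.022%.
Total: 38% + 37.2% + 5.022% = 80.222%.
Rounded: 80.22%.

80.22%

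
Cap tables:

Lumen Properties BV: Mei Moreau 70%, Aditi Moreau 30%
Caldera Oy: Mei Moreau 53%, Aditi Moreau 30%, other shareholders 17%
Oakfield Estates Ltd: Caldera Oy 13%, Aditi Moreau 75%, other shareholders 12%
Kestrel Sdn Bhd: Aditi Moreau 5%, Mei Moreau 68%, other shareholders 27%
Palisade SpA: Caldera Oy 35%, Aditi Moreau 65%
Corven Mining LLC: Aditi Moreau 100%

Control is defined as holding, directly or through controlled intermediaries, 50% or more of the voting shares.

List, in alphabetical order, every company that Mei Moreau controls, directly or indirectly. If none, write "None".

Mei holds 70% of Lumen, so Mei controls Lumen.
Mei holds 53% of Caldera, so Mei controls Caldera.
Mei holds 68% of Kestrel, so Mei controls Kestrel.
No other company's threshold is met.

Caldera Oy, Kestrel Sdn Bhd, Lumen Properties BV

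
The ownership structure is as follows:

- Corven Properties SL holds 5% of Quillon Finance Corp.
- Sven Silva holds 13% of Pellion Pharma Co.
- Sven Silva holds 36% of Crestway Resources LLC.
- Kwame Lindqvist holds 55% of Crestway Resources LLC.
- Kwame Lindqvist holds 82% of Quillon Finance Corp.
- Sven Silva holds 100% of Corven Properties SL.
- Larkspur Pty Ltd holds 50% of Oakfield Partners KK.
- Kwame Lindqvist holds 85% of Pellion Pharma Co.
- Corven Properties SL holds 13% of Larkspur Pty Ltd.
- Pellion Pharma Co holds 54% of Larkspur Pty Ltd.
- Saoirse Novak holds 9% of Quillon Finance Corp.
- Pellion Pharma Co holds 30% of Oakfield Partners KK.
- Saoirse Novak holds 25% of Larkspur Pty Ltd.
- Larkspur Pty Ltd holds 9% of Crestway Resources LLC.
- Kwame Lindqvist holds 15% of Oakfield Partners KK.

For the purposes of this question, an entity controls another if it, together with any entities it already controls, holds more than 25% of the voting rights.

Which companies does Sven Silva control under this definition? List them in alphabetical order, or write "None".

Sven holds 100% of Corven, so Sven controls Corven.
Sven holds 36% of Crestway, so Sven controls Crestway.
No other company's threshold is met.

Corven Properties SL, Crestway Resources LLC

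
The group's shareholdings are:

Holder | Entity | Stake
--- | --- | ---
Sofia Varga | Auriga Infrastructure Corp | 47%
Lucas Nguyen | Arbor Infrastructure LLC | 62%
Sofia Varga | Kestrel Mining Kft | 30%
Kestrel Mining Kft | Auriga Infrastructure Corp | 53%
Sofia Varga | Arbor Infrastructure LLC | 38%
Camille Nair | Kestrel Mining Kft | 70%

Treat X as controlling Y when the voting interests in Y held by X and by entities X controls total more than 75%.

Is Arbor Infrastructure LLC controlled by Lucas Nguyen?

Lucas's largest direct stake is 62% in Arbor, which does not meet the threshold, so Lucas controls no company.
In Arbor, Lucas's side holds only 62%, not > 75%.
So Lucas does not control Arbor.

No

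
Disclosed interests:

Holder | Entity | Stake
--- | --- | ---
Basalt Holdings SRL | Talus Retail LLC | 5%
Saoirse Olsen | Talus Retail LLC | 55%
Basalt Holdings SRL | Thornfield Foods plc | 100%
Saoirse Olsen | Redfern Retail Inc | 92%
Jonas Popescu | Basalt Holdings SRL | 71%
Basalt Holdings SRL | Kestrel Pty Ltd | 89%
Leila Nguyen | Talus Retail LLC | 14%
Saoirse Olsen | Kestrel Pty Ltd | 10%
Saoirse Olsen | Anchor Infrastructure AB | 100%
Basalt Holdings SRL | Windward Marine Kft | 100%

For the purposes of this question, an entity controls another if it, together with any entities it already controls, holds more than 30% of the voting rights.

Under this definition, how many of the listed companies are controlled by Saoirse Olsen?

3

Saoirse holds 55% of Talus, so Saoirse controls Talus.
Saoirse holds 92% of Redfern, so Saoirse controls Redfern.
Saoirse holds 100% of Anchor, so Saoirse controls Anchor.
No other company's threshold is met.
Saoirse controls 3 companies.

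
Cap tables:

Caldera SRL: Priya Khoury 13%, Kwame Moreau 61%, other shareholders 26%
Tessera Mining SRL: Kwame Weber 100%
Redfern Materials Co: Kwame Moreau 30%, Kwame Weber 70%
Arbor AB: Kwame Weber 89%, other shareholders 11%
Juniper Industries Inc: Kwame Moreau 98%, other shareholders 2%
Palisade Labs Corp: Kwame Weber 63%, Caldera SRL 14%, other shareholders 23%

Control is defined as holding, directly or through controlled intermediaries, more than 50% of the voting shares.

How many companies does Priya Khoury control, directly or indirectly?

0

Priya's largest direct stake is 13% in Caldera, which does not meet the threshold.
Priya controls 0 companies.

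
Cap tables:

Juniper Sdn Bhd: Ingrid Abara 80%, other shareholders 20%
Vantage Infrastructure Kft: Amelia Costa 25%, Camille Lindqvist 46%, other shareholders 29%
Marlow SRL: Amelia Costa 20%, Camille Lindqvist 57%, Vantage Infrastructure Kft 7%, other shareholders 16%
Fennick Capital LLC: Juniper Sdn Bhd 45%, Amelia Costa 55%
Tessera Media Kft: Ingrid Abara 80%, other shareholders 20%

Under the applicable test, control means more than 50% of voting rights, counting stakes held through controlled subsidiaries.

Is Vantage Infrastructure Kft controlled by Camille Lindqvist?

Camille holds 57% of Marlow, so Camille controls Marlow.
In Vantage, Camille's side holds only 46%, not > 50%.
So Camille does not control Vantage.

No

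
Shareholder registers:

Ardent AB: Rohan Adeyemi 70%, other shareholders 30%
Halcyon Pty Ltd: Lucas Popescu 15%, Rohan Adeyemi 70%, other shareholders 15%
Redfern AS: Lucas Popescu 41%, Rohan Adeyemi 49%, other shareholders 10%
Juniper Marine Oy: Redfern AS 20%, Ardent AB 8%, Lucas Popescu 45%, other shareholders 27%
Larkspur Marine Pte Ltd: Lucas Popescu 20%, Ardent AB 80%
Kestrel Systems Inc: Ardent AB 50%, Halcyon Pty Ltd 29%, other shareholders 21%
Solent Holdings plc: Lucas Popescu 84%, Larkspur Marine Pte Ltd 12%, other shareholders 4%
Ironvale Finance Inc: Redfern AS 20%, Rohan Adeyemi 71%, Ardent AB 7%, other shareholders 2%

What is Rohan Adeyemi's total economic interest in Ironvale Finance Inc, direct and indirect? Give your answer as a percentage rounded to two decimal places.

85.70%

Rohan reaches Ironvale along 3 paths.
Via Redfern: 49% × 20% = 9.8%.
Direct stake: 71% = 71%.
Via Ardent: 70% × 7% = 4.9%.
Total: 9.8% + 71% + 4.9% = 85.7%.
Rounded: 85.70%.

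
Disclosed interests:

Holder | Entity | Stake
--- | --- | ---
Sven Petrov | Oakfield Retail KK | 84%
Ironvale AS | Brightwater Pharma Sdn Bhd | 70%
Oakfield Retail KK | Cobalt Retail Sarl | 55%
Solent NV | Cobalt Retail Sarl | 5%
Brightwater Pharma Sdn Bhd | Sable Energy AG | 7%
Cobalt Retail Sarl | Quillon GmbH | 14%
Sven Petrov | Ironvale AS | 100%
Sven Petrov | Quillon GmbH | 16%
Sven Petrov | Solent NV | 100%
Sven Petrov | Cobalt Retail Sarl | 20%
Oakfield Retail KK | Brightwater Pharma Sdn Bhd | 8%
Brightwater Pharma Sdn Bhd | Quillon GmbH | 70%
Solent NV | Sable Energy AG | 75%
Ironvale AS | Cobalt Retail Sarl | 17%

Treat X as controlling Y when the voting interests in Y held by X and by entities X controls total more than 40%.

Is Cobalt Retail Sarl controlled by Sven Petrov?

Yes

Sven holds 100% of Ironvale, so Sven controls Ironvale.
Sven holds 84% of Oakfield, so Sven controls Oakfield.
Sven holds 100% of Solent, so Sven controls Solent.
Sven and Oakfield and Solent and Ironvale together hold 20% + 55% + 5% + 17% = 97% of Cobalt, so Sven controls Cobalt.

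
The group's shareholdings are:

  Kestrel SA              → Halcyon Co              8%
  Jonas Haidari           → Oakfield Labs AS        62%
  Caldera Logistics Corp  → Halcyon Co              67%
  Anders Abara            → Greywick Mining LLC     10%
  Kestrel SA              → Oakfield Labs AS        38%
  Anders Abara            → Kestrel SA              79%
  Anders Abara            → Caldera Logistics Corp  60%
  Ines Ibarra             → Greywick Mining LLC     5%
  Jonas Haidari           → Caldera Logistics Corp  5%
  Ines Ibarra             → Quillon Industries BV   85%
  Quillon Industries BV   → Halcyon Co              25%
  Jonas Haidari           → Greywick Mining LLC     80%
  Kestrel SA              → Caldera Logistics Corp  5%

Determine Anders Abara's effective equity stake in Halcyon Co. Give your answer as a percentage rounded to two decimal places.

Anders reaches Halcyon along 3 paths.
Via Kestrel: 79% × 8% = 6.32%.
Via Kestrel → Caldera: 79% × 5% × 67% = 2.6465%.
Via Caldera: 60% × 67% = 40.2%.
Total: 6.32% + 2.6465% + 40.2% = 49.1665%.
Rounded: 49.17%.

49.17%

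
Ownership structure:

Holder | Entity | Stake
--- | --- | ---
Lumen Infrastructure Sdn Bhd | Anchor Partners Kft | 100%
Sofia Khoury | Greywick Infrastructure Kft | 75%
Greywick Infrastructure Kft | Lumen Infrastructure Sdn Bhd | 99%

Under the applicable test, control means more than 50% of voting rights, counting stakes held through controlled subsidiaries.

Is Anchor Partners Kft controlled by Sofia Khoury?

Sofia holds 75% of Greywick, so Sofia controls Greywick.
Greywick holds 99% of Lumen, so Sofia controls Lumen.
Lumen holds 100% of Anchor, so Sofia controls Anchor.

Yes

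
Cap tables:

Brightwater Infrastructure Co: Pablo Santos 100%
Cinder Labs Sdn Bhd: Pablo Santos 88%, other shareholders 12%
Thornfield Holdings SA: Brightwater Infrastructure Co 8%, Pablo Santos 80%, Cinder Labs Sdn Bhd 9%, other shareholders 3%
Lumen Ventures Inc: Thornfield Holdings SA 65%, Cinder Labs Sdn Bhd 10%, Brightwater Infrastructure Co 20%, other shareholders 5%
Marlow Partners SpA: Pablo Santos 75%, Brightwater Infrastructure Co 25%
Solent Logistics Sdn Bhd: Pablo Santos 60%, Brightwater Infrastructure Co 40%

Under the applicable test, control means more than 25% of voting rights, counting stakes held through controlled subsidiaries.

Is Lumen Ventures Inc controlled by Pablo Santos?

Yes

Pablo holds 100% of Brightwater, so Pablo controls Brightwater.
Pablo holds 88% of Cinder, so Pablo controls Cinder.
Brightwater and Pablo and Cinder together hold 8% + 80% + 9% = 97% of Thornfield, so Pablo controls Thornfield.
Thornfield and Cinder and Brightwater together hold 65% + 10% + 20% = 95% of Lumen, so Pablo controls Lumen.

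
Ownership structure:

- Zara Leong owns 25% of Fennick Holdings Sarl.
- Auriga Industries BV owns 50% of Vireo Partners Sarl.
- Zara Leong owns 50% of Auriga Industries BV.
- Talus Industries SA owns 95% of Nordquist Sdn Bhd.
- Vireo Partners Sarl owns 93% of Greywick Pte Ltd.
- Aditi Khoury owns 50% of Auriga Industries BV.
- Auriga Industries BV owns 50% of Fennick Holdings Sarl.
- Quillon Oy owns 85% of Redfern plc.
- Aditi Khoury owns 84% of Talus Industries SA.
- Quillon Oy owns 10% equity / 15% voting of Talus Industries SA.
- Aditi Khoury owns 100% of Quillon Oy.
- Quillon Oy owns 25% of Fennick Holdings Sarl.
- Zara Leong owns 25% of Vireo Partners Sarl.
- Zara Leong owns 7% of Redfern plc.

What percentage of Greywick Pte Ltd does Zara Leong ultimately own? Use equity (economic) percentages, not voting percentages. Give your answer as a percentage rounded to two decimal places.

46.50%

Zara reaches Greywick along 2 paths.
Via Auriga → Vireo: 50% × 50% × 93% = 23.25%.
Via Vireo: 25% × 93% = 23.25%.
Total: 23.25% + 23.25% = 46.5%.
Rounded: 46.50%.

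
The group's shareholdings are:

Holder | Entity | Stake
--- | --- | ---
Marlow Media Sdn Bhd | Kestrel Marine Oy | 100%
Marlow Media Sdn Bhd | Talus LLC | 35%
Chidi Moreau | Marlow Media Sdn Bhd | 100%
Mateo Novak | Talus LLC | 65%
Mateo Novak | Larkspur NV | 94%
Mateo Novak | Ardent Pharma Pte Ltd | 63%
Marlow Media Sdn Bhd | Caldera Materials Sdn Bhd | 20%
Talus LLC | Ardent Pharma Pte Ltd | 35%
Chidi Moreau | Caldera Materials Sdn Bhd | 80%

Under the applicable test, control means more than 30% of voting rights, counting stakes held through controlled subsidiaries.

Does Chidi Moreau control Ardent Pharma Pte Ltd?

Yes

Chidi holds 100% of Marlow, so Chidi controls Marlow.
Marlow holds 35% of Talus, so Chidi controls Talus.
Talus holds 35% of Ardent, so Chidi controls Ardent.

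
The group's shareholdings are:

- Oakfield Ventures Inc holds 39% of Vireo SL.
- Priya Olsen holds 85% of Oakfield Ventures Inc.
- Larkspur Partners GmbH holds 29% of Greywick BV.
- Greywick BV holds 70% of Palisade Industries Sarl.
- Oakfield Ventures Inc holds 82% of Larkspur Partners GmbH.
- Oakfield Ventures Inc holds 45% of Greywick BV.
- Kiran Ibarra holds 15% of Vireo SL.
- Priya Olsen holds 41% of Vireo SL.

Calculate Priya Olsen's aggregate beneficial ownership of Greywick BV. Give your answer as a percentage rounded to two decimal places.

Priya reaches Greywick along 2 paths.
Via Oakfield → Larkspur: 85% × 82% × 29% = 20.213%.
Via Oakfield: 85% × 45% = 38.25%.
Total: 20.213% + 38.25% = 58.463%.
Rounded: 58.46%.

58.46%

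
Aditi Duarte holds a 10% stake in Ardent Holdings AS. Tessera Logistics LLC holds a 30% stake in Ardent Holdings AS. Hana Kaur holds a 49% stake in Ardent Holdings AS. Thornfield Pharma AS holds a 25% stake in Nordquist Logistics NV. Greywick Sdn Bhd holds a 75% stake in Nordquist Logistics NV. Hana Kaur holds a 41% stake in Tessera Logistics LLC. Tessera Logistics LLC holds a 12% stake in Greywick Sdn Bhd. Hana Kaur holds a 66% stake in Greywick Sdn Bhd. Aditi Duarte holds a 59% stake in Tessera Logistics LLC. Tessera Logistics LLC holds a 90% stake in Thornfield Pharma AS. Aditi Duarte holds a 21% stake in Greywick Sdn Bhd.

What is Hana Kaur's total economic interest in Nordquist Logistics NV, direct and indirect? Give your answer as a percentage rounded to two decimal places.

62.42%

Hana reaches Nordquist along 3 paths.
Via Tessera → Thornfield: 41% × 90% × 25% = 9.225%.
Via Greywick: 66% × 75% = 49.5%.
Via Tessera → Greywick: 41% × 12% × 75% = 3.69%.
Total: 9.225% + 49.5% + 3.69% = 62.415%.
Rounded: 62.42%.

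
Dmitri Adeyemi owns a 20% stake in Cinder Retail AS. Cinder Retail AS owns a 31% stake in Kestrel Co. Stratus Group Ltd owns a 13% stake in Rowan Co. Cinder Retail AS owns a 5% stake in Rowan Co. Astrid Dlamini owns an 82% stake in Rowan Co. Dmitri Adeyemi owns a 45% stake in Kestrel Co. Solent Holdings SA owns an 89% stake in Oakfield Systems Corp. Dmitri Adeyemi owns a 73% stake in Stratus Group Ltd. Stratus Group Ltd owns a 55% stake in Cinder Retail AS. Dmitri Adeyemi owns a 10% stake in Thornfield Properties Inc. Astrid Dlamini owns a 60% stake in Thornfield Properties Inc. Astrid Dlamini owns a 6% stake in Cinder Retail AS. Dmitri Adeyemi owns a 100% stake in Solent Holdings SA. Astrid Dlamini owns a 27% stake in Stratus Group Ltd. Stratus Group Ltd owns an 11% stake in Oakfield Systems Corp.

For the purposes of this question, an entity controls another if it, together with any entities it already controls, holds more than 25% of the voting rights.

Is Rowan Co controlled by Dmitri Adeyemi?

Dmitri holds 73% of Stratus, so Dmitri controls Stratus.
Dmitri holds 100% of Solent, so Dmitri controls Solent.
Dmitri and Stratus together hold 20% + 55% = 75% of Cinder, so Dmitri controls Cinder.
Solent and Stratus together hold 89% + 11% = 100% of Oakfield, so Dmitri controls Oakfield.
Cinder and Dmitri together hold 31% + 45% = 76% of Kestrel, so Dmitri controls Kestrel.
In Rowan, Dmitri's side holds only 13% + 5% = 18%, not > 25%.
So Dmitri does not control Rowan.

No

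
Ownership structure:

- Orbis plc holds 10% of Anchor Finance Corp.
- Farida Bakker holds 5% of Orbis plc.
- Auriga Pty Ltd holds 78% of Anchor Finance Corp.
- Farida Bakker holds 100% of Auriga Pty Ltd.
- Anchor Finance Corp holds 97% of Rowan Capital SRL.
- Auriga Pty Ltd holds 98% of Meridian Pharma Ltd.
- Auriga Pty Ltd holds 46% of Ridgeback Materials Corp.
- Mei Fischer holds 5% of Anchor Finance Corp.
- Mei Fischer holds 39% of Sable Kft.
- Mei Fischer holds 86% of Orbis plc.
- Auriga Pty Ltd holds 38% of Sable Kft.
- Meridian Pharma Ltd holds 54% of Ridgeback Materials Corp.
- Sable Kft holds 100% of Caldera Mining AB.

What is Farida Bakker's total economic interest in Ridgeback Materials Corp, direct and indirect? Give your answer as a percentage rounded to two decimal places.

98.92%

Farida reaches Ridgeback along 2 paths.
Via Auriga → Meridian: 100% × 98% × 54% = 52.92%.
Via Auriga: 100% × 46% = 46%.
Total: 52.92% + 46% = 98.92%.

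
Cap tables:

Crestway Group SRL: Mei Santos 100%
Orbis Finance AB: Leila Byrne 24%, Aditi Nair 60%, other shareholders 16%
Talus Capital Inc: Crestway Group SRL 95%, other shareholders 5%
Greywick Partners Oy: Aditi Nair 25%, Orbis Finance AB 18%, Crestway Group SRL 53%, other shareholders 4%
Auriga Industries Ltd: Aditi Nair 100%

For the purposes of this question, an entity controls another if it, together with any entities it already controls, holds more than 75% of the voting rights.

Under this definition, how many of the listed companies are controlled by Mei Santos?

Mei holds 100% of Crestway, so Mei controls Crestway.
Crestway holds 95% of Talus, so Mei controls Talus.
No other company's threshold is met.
Mei controls 2 companies.

2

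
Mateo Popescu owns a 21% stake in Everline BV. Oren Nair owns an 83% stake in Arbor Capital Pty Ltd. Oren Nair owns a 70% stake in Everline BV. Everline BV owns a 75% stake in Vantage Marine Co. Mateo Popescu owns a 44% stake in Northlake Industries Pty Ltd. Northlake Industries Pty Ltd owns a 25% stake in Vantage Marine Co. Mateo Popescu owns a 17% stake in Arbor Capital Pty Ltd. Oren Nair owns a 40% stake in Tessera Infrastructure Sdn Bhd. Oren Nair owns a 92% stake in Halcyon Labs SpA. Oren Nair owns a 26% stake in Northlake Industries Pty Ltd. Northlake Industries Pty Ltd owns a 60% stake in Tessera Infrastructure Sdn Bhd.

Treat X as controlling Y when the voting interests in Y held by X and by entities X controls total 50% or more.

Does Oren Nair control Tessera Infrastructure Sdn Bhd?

No

Oren holds 70% of Everline, so Oren controls Everline.
Oren holds 83% of Arbor, so Oren controls Arbor.
Everline holds 75% of Vantage, so Oren controls Vantage.
Oren holds 92% of Halcyon, so Oren controls Halcyon.
In Tessera, Oren's side holds only 40%, not ≥ 50%.
So Oren does not control Tessera.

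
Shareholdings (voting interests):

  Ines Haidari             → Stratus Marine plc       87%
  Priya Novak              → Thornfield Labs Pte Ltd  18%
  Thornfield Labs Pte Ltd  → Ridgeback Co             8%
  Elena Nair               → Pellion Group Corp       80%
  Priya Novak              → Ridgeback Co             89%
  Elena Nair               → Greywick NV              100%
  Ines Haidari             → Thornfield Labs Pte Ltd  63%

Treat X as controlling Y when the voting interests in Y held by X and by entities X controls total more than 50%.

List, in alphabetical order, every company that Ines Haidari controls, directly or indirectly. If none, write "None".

Stratus Marine plc, Thornfield Labs Pte Ltd

Ines holds 63% of Thornfield, so Ines controls Thornfield.
Ines holds 87% of Stratus, so Ines controls Stratus.
No other company's threshold is met.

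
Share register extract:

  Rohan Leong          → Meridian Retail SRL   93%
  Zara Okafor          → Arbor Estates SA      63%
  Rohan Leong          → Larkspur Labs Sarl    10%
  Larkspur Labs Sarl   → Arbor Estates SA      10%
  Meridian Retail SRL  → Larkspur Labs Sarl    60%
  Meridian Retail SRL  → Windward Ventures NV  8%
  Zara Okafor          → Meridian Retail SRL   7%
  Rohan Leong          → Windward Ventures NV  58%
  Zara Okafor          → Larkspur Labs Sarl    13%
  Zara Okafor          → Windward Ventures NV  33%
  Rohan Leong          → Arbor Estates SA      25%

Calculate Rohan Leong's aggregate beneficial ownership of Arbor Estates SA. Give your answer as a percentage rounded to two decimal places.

Rohan reaches Arbor along 3 paths.
Via Meridian → Larkspur: 93% × 60% × 10% = 5.58%.
Via Larkspur: 10% × 10% = 1%.
Direct stake: 25% = 25%.
Total: 5.58% + 1% + 25% = 31.58%.

31.58%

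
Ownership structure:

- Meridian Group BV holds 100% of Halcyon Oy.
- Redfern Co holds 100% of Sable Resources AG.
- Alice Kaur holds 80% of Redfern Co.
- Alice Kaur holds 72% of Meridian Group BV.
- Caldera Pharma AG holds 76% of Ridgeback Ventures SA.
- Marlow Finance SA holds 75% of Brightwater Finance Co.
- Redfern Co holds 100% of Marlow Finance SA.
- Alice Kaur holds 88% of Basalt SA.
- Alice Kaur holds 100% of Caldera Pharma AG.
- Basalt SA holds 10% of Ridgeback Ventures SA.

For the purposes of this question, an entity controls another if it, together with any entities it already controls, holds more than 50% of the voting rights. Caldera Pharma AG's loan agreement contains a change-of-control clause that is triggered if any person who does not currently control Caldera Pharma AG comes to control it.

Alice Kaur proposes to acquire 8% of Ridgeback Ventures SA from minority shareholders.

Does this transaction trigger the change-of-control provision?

The purchase changes only Alice's holdings, so Alice is the only person who could newly come to control Caldera.
Alice holds 100% of Caldera, so Alice controls Caldera.
So Alice already controls Caldera before the transaction.
After the purchase, Alice holds 8% of Ridgeback directly.
Alice controlled Caldera already, so this is not a new person acquiring control; every other person's position is unchanged or reduced.
No new person acquires control, so the clause is not triggered.

No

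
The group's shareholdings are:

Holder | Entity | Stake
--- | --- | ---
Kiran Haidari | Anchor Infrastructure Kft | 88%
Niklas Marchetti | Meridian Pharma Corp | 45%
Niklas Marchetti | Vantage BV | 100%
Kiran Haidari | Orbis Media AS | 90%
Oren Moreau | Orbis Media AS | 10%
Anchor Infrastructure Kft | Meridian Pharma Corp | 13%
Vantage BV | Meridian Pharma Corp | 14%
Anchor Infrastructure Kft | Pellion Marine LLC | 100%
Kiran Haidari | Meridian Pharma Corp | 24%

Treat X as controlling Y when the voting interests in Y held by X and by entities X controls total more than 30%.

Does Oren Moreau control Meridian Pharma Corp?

No

Oren's largest direct stake is 10% in Orbis, which does not meet the threshold, so Oren controls no company.
Neither Oren nor any entity Oren controls holds any voting interest in Meridian.
So Oren does not control Meridian.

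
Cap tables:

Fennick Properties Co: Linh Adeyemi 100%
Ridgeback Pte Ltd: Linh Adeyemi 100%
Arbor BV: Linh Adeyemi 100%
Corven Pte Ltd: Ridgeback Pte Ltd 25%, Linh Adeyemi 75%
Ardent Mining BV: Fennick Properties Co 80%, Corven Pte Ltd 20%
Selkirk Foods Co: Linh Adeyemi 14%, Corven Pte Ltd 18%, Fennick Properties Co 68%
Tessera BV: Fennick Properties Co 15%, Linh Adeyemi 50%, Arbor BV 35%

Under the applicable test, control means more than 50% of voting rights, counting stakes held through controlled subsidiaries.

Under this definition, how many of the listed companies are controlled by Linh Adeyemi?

Linh holds 100% of Fennick, so Linh controls Fennick.
Linh holds 100% of Ridgeback, so Linh controls Ridgeback.
Linh holds 100% of Arbor, so Linh controls Arbor.
Ridgeback and Linh together hold 25% + 75% = 100% of Corven, so Linh controls Corven.
Fennick and Corven together hold 80% + 20% = 100% of Ardent, so Linh controls Ardent.
Linh and Corven and Fennick together hold 14% + 18% + 68% = 100% of Selkirk, so Linh controls Selkirk.
Fennick and Linh and Arbor together hold 15% + 50% + 35% = 100% of Tessera, so Linh controls Tessera.
Linh controls 7 companies.

7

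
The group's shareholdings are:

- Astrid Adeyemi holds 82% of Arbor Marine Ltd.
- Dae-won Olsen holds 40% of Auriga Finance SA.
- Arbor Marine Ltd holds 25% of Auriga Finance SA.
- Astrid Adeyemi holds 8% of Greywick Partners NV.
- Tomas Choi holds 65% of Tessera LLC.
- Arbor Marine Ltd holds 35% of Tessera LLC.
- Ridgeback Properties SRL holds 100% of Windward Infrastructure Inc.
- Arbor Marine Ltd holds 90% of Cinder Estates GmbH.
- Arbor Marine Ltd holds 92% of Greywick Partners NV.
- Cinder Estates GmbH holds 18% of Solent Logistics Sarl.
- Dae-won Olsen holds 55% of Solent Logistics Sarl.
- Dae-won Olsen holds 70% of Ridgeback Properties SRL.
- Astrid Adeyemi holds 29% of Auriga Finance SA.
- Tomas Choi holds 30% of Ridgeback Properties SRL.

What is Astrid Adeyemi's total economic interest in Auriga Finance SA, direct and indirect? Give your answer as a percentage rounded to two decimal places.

49.50%

Astrid reaches Auriga along 2 paths.
Via Arbor: 82% × 25% = 20.5%.
Direct stake: 29% = 29%.
Total: 20.5% + 29% = 49.5%.
Rounded: 49.50%.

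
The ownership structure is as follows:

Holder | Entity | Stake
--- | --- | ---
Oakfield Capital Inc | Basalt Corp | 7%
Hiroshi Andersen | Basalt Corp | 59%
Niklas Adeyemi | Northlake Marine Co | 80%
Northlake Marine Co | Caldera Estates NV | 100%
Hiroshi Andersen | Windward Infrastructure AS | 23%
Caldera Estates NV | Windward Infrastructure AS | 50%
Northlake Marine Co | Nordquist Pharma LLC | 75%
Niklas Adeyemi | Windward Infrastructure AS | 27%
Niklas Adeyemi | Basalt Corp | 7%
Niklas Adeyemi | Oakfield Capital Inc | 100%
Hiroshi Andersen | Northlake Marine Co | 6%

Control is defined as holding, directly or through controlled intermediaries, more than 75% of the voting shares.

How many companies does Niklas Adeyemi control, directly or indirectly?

Niklas holds 100% of Oakfield, so Niklas controls Oakfield.
Niklas holds 80% of Northlake, so Niklas controls Northlake.
Northlake holds 100% of Caldera, so Niklas controls Caldera.
Caldera and Niklas together hold 50% + 27% = 77% of Windward, so Niklas controls Windward.
No other company's threshold is met.
Niklas controls 4 companies.

4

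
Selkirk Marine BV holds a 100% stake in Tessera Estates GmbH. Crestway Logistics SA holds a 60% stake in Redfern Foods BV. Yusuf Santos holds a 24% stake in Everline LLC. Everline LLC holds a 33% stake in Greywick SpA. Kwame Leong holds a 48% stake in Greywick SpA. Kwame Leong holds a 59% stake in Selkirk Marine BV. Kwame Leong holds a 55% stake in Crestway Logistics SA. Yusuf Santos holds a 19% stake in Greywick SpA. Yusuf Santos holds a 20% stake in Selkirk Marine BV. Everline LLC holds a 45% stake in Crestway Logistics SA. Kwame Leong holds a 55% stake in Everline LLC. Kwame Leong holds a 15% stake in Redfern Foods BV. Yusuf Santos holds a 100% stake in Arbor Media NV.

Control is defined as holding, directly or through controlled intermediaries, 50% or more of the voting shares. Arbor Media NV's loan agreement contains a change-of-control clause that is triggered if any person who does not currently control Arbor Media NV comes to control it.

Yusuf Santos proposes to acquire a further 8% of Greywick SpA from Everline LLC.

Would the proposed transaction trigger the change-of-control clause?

The purchase adds only to Yusuf's holdings (Everline's stake shrinks), so Yusuf is the only person who could newly come to control Arbor.
Yusuf holds 100% of Arbor, so Yusuf controls Arbor.
So Yusuf already controls Arbor before the transaction.
After the purchase, Yusuf's direct stake in Greywick rises to 19% + 8% = 27%, and Everline's stake falls to 25%.
Yusuf controlled Arbor already, so this is not a new person acquiring control; every other person's position is unchanged or reduced.
No new person acquires control, so the clause is not triggered.

No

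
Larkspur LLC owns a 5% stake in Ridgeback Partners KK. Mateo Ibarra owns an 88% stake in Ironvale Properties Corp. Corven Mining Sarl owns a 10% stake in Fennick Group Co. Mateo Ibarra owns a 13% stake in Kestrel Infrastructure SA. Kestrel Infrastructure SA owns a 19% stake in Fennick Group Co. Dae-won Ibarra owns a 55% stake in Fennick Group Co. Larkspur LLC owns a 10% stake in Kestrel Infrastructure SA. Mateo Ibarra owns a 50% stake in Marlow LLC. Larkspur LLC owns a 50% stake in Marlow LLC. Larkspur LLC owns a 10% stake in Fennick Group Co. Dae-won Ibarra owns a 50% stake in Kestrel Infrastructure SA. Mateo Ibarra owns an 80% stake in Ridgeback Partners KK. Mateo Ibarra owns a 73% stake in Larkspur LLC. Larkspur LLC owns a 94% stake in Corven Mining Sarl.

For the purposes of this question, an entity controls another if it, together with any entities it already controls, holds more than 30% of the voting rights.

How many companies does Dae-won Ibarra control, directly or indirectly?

Dae-won holds 50% of Kestrel, so Dae-won controls Kestrel.
Dae-won and Kestrel together hold 55% + 19% = 74% of Fennick, so Dae-won controls Fennick.
No other company's threshold is met.
Dae-won controls 2 companies.

2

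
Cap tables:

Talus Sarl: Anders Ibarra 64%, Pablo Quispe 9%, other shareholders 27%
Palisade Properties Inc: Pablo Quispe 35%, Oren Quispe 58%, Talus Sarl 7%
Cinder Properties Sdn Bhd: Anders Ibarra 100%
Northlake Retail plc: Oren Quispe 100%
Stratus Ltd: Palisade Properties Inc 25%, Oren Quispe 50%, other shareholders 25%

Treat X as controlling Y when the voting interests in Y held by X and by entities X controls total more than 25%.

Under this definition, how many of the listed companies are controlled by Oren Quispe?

Oren holds 58% of Palisade, so Oren controls Palisade.
Oren holds 100% of Northlake, so Oren controls Northlake.
Palisade and Oren together hold 25% + 50% = 75% of Stratus, so Oren controls Stratus.
No other company's threshold is met.
Oren controls 3 companies.

3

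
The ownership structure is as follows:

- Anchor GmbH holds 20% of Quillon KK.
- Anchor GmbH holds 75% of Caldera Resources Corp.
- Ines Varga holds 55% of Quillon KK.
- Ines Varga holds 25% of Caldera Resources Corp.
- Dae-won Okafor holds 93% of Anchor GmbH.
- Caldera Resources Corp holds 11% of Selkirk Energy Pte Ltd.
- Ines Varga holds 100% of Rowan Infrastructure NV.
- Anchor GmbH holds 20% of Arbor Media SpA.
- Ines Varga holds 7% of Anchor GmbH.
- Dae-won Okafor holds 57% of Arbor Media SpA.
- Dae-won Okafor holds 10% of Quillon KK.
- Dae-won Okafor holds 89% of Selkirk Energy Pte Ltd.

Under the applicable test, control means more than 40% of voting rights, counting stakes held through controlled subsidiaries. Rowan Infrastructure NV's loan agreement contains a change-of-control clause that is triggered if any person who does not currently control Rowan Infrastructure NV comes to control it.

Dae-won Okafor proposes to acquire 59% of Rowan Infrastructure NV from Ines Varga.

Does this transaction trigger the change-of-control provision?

The purchase adds only to Dae-won's holdings (Ines's stake shrinks), so Dae-won is the only person who could newly come to control Rowan.
Dae-won holds 93% of Anchor, so Dae-won controls Anchor.
Anchor holds 75% of Caldera, so Dae-won controls Caldera.
Caldera and Dae-won together hold 11% + 89% = 100% of Selkirk, so Dae-won controls Selkirk.
Dae-won and Anchor together hold 57% + 20% = 77% of Arbor, so Dae-won controls Arbor.
Neither Dae-won nor any entity Dae-won controls holds any voting interest in Rowan.
So before the transaction, Dae-won does not control Rowan.
After the purchase, Dae-won holds 59% of Rowan directly, and Ines's stake falls to 41%.
Dae-won holds 59% of Rowan, so Dae-won controls Rowan.
Dae-won did not control Rowan before and does after, so the clause is triggered.

Yes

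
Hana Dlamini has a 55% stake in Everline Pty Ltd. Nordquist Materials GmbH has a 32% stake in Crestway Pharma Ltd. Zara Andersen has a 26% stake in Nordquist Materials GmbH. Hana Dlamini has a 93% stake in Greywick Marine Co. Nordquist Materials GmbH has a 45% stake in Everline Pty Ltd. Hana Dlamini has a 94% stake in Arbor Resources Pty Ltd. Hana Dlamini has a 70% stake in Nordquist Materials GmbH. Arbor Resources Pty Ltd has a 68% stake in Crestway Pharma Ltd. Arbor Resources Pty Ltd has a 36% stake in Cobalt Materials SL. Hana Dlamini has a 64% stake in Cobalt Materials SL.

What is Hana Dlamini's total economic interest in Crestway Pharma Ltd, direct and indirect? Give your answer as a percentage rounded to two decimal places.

Hana reaches Crestway along 2 paths.
Via Nordquist: 70% × 32% = 22.4%.
Via Arbor: 94% × 68% = 63.92%.
Total: 22.4% + 63.92% = 86.32%.

86.32%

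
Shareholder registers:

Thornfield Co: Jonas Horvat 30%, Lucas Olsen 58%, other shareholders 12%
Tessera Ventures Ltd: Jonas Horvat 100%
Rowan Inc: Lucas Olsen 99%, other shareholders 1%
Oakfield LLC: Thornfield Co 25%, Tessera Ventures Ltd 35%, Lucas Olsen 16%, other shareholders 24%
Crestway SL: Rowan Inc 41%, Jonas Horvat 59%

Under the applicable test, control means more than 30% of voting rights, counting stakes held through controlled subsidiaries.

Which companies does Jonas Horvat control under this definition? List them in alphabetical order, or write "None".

Jonas holds 100% of Tessera, so Jonas controls Tessera.
Tessera holds 35% of Oakfield, so Jonas controls Oakfield.
Jonas holds 59% of Crestway, so Jonas controls Crestway.
No other company's threshold is met.

Crestway SL, Oakfield LLC, Tessera Ventures Ltd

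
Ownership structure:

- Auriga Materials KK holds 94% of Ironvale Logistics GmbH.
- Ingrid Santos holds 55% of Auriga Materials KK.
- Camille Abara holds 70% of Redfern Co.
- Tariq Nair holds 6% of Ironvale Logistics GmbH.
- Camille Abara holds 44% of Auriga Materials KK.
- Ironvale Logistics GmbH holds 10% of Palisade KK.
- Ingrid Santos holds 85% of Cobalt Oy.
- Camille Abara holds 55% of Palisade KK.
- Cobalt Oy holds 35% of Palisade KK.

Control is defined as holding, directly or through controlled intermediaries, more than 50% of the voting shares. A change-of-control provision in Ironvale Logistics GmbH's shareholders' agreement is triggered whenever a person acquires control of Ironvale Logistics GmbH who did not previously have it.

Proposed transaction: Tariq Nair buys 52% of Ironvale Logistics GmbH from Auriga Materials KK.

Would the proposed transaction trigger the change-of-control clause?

The purchase adds only to Tariq's holdings (Auriga's stake shrinks), so Tariq is the only person who could newly come to control Ironvale.
Tariq's largest direct stake is 6% in Ironvale, which does not meet the threshold, so Tariq controls no company.
In Ironvale, Tariq's side holds only 6%, not > 50%.
So before the transaction, Tariq does not control Ironvale.
After the purchase, Tariq's direct stake in Ironvale rises to 6% + 52% = 58%, and Auriga's stake falls to 42%.
Tariq holds 58% of Ironvale, so Tariq controls Ironvale.
Tariq did not control Ironvale before and does after, so the clause is triggered.

Yes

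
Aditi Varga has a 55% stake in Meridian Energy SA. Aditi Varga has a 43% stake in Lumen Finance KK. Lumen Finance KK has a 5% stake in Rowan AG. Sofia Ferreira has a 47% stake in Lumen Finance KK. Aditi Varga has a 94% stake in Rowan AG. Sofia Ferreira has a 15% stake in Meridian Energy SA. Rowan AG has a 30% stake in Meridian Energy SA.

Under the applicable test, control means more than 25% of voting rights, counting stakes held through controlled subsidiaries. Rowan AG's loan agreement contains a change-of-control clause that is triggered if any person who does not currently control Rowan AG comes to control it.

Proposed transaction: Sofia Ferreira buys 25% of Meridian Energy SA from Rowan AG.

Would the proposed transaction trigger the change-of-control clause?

The purchase adds only to Sofia's holdings (Rowan's stake shrinks), so Sofia is the only person who could newly come to control Rowan.
Sofia holds 47% of Lumen, so Sofia controls Lumen.
In Rowan, Sofia's side holds only 5%, not > 25%.
So before the transaction, Sofia does not control Rowan.
After the purchase, Sofia's direct stake in Meridian rises to 15% + 25% = 40%, and Rowan's stake falls to 5%.
Sofia holds 40% of Meridian, so Sofia controls Meridian.
After the transaction, Sofia's side holds 5% of Rowan, not > 25%, so Sofia still does not control Rowan.
No new person acquires control, so the clause is not triggered.

No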